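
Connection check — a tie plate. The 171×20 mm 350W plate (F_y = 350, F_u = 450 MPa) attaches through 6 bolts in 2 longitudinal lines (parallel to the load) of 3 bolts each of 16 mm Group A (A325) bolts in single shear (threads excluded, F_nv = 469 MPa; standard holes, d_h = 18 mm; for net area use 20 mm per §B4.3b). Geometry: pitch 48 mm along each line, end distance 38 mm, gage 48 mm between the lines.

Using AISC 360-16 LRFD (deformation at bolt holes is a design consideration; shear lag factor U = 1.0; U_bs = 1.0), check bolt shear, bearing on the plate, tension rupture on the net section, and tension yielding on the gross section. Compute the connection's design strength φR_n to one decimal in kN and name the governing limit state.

Bolt shear: A_b = π(16)²/4 = 201.06 mm². φR_n = 0.75 × 469 × 201.06 × 6 × 1 = 424.3 kN.
Bearing (20 mm plate, F_u = 450 MPa): end bolts L_c = 38 − 18/2 = 29, R_n = min(1.2×29×20×450, 2.4×16×20×450) = 313.2 kN/bolt; interior L_c = 48 − 18 = 30, R_n = 324 kN/bolt. φR_n = 0.75 × (2×313.2 + 4×324) = 1441.8 kN.
Tension rupture (net): A_n = (171 − 2×20)×20 = 2620 mm² (U = 1.0, A_e = A_n). φR_n = 0.75 × 450 × 2620 = 884.3 kN.
Tension yield (gross): A_g = 171×20 = 3420 mm². φR_n = 0.90 × 350 × 3420 = 1077.3 kN.
Governing: min(424.3, 1441.8, 884.3, 1077.3) = 424.3 kN → bolt shear.

424.3 kN (bolt shear governs)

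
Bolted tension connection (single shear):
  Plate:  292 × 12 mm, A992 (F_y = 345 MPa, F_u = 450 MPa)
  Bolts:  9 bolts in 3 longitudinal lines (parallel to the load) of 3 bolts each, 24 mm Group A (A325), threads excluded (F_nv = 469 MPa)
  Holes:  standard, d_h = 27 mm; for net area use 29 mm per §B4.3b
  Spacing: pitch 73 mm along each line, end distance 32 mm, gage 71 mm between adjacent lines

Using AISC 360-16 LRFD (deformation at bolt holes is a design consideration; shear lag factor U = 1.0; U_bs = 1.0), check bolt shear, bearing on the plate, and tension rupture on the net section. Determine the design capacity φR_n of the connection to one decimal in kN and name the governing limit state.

Bolt shear: A_b = π(24)²/4 = 452.39 mm². φR_n = 0.75 × 469 × 452.39 × 9 × 1 = 1432.2 kN.
Bearing (12 mm plate, F_u = 450 MPa): end bolts L_c = 32 − 27/2 = 18.5, R_n = min(1.2×18.5×12×450, 2.4×24×12×450) = 119.88 kN/bolt; interior L_c = 73 − 27 = 46, R_n = 298.08 kN/bolt. φR_n = 0.75 × (3×119.88 + 6×298.08) = 1611.1 kN.
Tension rupture (net): A_n = (292 − 3×29)×12 = 2460 mm² (U = 1.0, A_e = A_n). φR_n = 0.75 × 450 × 2460 = 830.3 kN.
Governing: min(1432.2, 1611.1, 830.3) = 830.3 kN → net-section rupture.

830.3 kN (net-section rupture governs)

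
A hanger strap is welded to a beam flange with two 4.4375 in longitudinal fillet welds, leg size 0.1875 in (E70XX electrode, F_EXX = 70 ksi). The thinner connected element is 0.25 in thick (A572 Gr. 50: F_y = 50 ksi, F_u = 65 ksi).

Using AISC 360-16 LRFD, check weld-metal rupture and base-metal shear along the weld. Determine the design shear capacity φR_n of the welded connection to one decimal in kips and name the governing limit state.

Weld metal: throat = 0.707×0.1875 = 0.13256 in, L = 2×4.4375 = 8.875 in. φR_n = 0.75 × 0.6 × 70 × 0.13256 × 8.875 = 37.1 kips.
Base metal shear (0.25 in plate): yield φR_n = 1.0×0.6×50×0.25×8.875 = 66.6 kips; rupture φR_n = 0.75×0.6×65×0.25×8.875 = 64.9 kips; take 64.9 kips (rupture).
Governing: min(37.1, 64.9) = 37.1 kips → weld metal.

37.1 kips (weld metal governs)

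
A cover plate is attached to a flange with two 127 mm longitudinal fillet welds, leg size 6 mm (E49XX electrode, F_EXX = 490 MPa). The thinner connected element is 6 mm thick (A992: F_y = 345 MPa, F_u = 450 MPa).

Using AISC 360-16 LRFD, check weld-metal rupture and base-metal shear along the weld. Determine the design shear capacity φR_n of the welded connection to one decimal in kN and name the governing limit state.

237.6 kN (weld metal governs)

Weld metal: throat = 0.707×6 = 4.242 mm, L = 2×127 = 254 mm. φR_n = 0.75 × 0.6 × 490 × 4.242 × 254 = 237.6 kN.
Base metal shear (6 mm plate): yield φR_n = 1.0×0.6×345×6×254 = 315.5 kN; rupture φR_n = 0.75×0.6×450×6×254 = 308.6 kN; take 308.6 kN (rupture).
Governing: min(237.6, 308.6) = 237.6 kN → weld metal.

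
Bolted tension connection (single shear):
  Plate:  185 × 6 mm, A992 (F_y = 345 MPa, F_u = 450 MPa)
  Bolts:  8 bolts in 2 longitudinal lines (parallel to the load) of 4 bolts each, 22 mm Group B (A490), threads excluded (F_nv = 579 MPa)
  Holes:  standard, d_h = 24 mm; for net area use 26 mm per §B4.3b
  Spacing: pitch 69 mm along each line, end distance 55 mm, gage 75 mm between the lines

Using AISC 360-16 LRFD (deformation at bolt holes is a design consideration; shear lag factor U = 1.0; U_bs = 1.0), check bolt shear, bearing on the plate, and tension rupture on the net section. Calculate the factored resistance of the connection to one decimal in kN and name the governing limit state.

269.3 kN (net-section rupture governs)

Bolt shear: A_b = π(22)²/4 = 380.13 mm². φR_n = 0.75 × 579 × 380.13 × 8 × 1 = 1320.6 kN.
Bearing (6 mm plate, F_u = 450 MPa): end bolts L_c = 55 − 24/2 = 43, R_n = min(1.2×43×6×450, 2.4×22×6×450) = 139.32 kN/bolt; interior L_c = 69 − 24 = 45, R_n = 142.56 kN/bolt. φR_n = 0.75 × (2×139.32 + 6×142.56) = 850.5 kN.
Tension rupture (net): A_n = (185 − 2×26)×6 = 798 mm² (U = 1.0, A_e = A_n). φR_n = 0.75 × 450 × 798 = 269.3 kN.
Governing: min(1320.6, 850.5, 269.3) = 269.3 kN → net-section rupture.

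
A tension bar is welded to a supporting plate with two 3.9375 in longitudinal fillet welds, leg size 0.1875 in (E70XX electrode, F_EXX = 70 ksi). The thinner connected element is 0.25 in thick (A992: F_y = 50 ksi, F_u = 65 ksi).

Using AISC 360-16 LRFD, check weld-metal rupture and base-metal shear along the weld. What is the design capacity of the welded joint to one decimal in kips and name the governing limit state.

32.9 kips (weld metal governs)

Weld metal: throat = 0.707×0.1875 = 0.13256 in, L = 2×3.9375 = 7.875 in. φR_n = 0.75 × 0.6 × 70 × 0.13256 × 7.875 = 32.9 kips.
Base metal shear (0.25 in plate): yield φR_n = 1.0×0.6×50×0.25×7.875 = 59.1 kips; rupture φR_n = 0.75×0.6×65×0.25×7.875 = 57.6 kips; take 57.6 kips (rupture).
Governing: min(32.9, 57.6) = 32.9 kips → weld metal.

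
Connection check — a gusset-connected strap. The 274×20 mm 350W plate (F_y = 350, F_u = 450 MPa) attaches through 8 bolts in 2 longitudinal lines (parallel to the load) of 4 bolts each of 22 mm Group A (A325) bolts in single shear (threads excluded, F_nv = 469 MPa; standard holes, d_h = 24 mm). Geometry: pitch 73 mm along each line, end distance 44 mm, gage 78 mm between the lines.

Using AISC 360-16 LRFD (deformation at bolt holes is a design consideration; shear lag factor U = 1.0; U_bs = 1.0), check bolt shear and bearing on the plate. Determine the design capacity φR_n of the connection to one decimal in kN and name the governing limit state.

1069.7 kN (bolt shear governs)

Bolt shear: A_b = π(22)²/4 = 380.13 mm². φR_n = 0.75 × 469 × 380.13 × 8 × 1 = 1069.7 kN.
Bearing (20 mm plate, F_u = 450 MPa): end bolts L_c = 44 − 24/2 = 32, R_n = min(1.2×32×20×450, 2.4×22×20×450) = 345.6 kN/bolt; interior L_c = 73 − 24 = 49, R_n = 475.2 kN/bolt. φR_n = 0.75 × (2×345.6 + 6×475.2) = 2656.8 kN.
Governing: min(1069.7, 2656.8) = 1069.7 kN → bolt shear.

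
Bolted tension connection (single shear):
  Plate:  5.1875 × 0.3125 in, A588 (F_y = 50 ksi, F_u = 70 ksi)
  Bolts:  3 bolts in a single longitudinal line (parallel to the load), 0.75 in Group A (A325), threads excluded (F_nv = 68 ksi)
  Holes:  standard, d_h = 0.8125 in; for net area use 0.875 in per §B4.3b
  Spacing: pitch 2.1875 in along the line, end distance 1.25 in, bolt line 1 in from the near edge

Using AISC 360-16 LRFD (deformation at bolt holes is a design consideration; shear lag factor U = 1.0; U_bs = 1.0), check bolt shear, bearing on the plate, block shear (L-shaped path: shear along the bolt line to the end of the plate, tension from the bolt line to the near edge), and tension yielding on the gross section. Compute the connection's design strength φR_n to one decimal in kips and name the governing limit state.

43.1 kips (block shear governs)

Bolt shear: A_b = π(0.75)²/4 = 0.44179 in². φR_n = 0.75 × 68 × 0.44179 × 3 × 1 = 67.6 kips.
Bearing (0.3125 in plate, F_u = 70 ksi): end bolts L_c = 1.25 − 0.8125/2 = 0.84375, R_n = min(1.2×0.84375×0.3125×70, 2.4×0.75×0.3125×70) = 22.148 kips/bolt; interior L_c = 2.1875 − 0.8125 = 1.375, R_n = 36.094 kips/bolt. φR_n = 0.75 × (1×22.148 + 2×36.094) = 70.8 kips.
Block shear: shear path 1×[1.25+2×2.1875] = 1×5.625 in, A_gv = 1.7578, A_nv = 1×(5.625 − 2.5×0.875)×0.3125 = 1.0742 in²; tension to near edge: (1 − 0.5×0.875)×0.3125 = 0.17578 in². R_n = min(0.6×70×1.0742, 0.6×50×1.7578) + 1.0×70×0.17578 = min(45.116, 52.734) + 12.305 = 57.421 kips. φR_n = 0.75 × 57.421 = 43.1 kips.
Tension yield (gross): A_g = 5.1875×0.3125 = 1.6211 in². φR_n = 0.90 × 50 × 1.6211 = 72.9 kips.
Governing: min(67.6, 70.8, 43.1, 72.9) = 43.1 kips → block shear.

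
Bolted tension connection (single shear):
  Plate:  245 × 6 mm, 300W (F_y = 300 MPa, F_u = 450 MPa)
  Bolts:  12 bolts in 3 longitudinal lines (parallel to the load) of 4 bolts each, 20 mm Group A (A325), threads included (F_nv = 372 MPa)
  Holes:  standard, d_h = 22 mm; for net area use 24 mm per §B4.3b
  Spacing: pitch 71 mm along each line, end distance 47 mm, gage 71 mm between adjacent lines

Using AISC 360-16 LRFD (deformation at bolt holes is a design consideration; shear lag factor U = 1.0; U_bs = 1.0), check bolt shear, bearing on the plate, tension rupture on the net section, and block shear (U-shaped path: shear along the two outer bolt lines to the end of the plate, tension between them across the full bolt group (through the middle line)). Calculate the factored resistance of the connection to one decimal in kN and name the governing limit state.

350.3 kN (net-section rupture governs)

Bolt shear: A_b = π(20)²/4 = 314.16 mm². φR_n = 0.75 × 372 × 314.16 × 12 × 1 = 1051.8 kN.
Bearing (6 mm plate, F_u = 450 MPa): end bolts L_c = 47 − 22/2 = 36, R_n = min(1.2×36×6×450, 2.4×20×6×450) = 116.64 kN/bolt; interior L_c = 71 − 22 = 49, R_n = 129.6 kN/bolt. φR_n = 0.75 × (3×116.64 + 9×129.6) = 1137.2 kN.
Tension rupture (net): A_n = (245 − 3×24)×6 = 1038 mm² (U = 1.0, A_e = A_n). φR_n = 0.75 × 450 × 1038 = 350.3 kN.
Block shear: shear path 2×[47+3×71] = 2×260 mm, A_gv = 3120, A_nv = 2×(260 − 3.5×24)×6 = 2112 mm²; tension across gage: (142 − 2×24)×6 = 564 mm². R_n = min(0.6×450×2112, 0.6×300×3120) + 1.0×450×564 = min(570.24, 561.6) + 253.8 = 815.4 kN. φR_n = 0.75 × 815.4 = 611.6 kN.
Governing: min(1051.8, 1137.2, 350.3, 611.6) = 350.3 kN → net-section rupture.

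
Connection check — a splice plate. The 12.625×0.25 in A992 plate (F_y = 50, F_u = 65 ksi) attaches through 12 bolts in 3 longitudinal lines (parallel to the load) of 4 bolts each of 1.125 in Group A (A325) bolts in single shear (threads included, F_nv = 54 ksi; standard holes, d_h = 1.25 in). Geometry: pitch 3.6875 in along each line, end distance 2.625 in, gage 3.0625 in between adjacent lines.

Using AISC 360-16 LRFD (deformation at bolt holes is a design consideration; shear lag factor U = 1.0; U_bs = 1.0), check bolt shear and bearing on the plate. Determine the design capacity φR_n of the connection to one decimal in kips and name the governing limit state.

383.9 kips (bearing governs)

Bolt shear: A_b = π(1.125)²/4 = 0.99402 in². φR_n = 0.75 × 54 × 0.99402 × 12 × 1 = 483.1 kips.
Bearing (0.25 in plate, F_u = 65 ksi): end bolts L_c = 2.625 − 1.25/2 = 2, R_n = min(1.2×2×0.25×65, 2.4×1.125×0.25×65) = 39 kips/bolt; interior L_c = 3.6875 − 1.25 = 2.4375, R_n = 43.875 kips/bolt. φR_n = 0.75 × (3×39 + 9×43.875) = 383.9 kips.
Governing: min(483.1, 383.9) = 383.9 kips → bearing.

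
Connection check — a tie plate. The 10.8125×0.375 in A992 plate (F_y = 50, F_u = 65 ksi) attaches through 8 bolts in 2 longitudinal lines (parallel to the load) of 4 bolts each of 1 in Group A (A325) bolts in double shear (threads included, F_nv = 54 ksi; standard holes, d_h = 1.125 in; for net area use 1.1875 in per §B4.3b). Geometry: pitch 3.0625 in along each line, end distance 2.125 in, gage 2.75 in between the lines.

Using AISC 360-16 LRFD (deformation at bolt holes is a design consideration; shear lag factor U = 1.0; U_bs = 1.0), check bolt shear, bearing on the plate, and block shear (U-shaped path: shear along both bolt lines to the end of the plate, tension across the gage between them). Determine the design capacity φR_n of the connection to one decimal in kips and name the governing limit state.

Bolt shear: A_b = π(1)²/4 = 0.7854 in². φR_n = 0.75 × 54 × 0.7854 × 8 × 2 = 508.9 kips.
Bearing (0.375 in plate, F_u = 65 ksi): end bolts L_c = 2.125 − 1.125/2 = 1.5625, R_n = min(1.2×1.5625×0.375×65, 2.4×1×0.375×65) = 45.703 kips/bolt; interior L_c = 3.0625 − 1.125 = 1.9375, R_n = 56.672 kips/bolt. φR_n = 0.75 × (2×45.703 + 6×56.672) = 323.6 kips.
Block shear: shear path 2×[2.125+3×3.0625] = 2×11.3125 in, A_gv = 8.4844, A_nv = 2×(11.3125 − 3.5×1.1875)×0.375 = 5.3672 in²; tension across gage: (2.75 − 1×1.1875)×0.375 = 0.58594 in². R_n = min(0.6×65×5.3672, 0.6×50×8.4844) + 1.0×65×0.58594 = min(209.32, 254.53) + 38.086 = 247.41 kips. φR_n = 0.75 × 247.41 = 185.6 kips.
Governing: min(508.9, 323.6, 185.6) = 185.6 kips → block shear.

185.6 kips (block shear governs)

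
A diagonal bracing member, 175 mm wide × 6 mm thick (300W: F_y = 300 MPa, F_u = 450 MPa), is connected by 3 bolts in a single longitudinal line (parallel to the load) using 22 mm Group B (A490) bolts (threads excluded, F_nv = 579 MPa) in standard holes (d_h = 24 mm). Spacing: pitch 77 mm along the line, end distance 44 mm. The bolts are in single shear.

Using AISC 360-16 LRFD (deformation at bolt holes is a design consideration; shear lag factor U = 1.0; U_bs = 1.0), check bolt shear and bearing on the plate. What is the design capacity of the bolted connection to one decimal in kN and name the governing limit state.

Bolt shear: A_b = π(22)²/4 = 380.13 mm². φR_n = 0.75 × 579 × 380.13 × 3 × 1 = 495.2 kN.
Bearing (6 mm plate, F_u = 450 MPa): end bolts L_c = 44 − 24/2 = 32, R_n = min(1.2×32×6×450, 2.4×22×6×450) = 103.68 kN/bolt; interior L_c = 77 − 24 = 53, R_n = 142.56 kN/bolt. φR_n = 0.75 × (1×103.68 + 2×142.56) = 291.6 kN.
Governing: min(495.2, 291.6) = 291.6 kN → bearing.

291.6 kN (bearing governs)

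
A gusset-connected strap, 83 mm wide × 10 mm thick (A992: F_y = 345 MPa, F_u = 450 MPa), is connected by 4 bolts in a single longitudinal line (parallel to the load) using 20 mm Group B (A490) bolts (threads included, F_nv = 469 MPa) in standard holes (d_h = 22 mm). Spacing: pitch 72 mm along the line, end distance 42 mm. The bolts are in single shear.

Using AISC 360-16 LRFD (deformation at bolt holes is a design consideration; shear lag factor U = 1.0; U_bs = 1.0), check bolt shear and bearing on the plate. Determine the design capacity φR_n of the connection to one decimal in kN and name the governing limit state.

442.0 kN (bolt shear governs)

Bolt shear: A_b = π(20)²/4 = 314.16 mm². φR_n = 0.75 × 469 × 314.16 × 4 × 1 = 442.0 kN.
Bearing (10 mm plate, F_u = 450 MPa): end bolts L_c = 42 − 22/2 = 31, R_n = min(1.2×31×10×450, 2.4×20×10×450) = 167.4 kN/bolt; interior L_c = 72 − 22 = 50, R_n = 216 kN/bolt. φR_n = 0.75 × (1×167.4 + 3×216) = 611.6 kN.
Governing: min(442.0, 611.6) = 442.0 kN → bolt shear.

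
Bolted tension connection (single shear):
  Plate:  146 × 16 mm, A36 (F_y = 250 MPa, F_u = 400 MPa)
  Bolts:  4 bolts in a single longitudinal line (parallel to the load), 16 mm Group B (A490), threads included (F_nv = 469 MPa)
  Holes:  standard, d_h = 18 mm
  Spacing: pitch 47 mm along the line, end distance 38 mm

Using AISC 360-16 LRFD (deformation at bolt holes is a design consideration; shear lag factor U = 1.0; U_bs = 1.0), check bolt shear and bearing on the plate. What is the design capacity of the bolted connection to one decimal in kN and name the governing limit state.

282.9 kN (bolt shear governs)

Bolt shear: A_b = π(16)²/4 = 201.06 mm². φR_n = 0.75 × 469 × 201.06 × 4 × 1 = 282.9 kN.
Bearing (16 mm plate, F_u = 400 MPa): end bolts L_c = 38 − 18/2 = 29, R_n = min(1.2×29×16×400, 2.4×16×16×400) = 222.72 kN/bolt; interior L_c = 47 − 18 = 29, R_n = 222.72 kN/bolt. φR_n = 0.75 × (1×222.72 + 3×222.72) = 668.2 kN.
Governing: min(282.9, 668.2) = 282.9 kN → bolt shear.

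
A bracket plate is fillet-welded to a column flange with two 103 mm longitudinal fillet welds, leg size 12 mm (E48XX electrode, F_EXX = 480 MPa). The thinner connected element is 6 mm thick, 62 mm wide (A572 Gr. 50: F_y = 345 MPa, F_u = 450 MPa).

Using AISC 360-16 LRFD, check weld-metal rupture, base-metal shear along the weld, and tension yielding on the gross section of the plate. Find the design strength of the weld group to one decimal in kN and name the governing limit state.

Weld metal: throat = 0.707×12 = 8.484 mm, L = 2×103 = 206 mm. φR_n = 0.75 × 0.6 × 480 × 8.484 × 206 = 377.5 kN.
Base metal shear (6 mm plate): yield φR_n = 1.0×0.6×345×6×206 = 255.9 kN; rupture φR_n = 0.75×0.6×450×6×206 = 250.3 kN; take 250.3 kN (rupture).
Tension yield (gross): A_g = 62×6 = 372 mm². φR_n = 0.90 × 345 × 372 = 115.5 kN.
Governing: min(377.5, 250.3, 115.5) = 115.5 kN → gross-section yield.

115.5 kN (gross-section yield governs)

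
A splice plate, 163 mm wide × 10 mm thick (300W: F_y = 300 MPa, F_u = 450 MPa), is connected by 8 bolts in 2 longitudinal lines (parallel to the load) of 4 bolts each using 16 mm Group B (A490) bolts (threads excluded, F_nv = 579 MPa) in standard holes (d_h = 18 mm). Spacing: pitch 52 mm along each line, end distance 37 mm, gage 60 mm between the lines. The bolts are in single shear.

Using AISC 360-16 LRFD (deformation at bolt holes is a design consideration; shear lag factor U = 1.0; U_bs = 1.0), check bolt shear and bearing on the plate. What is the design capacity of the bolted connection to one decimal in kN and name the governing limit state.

698.5 kN (bolt shear governs)

Bolt shear: A_b = π(16)²/4 = 201.06 mm². φR_n = 0.75 × 579 × 201.06 × 8 × 1 = 698.5 kN.
Bearing (10 mm plate, F_u = 450 MPa): end bolts L_c = 37 − 18/2 = 28, R_n = min(1.2×28×10×450, 2.4×16×10×450) = 151.2 kN/bolt; interior L_c = 52 − 18 = 34, R_n = 172.8 kN/bolt. φR_n = 0.75 × (2×151.2 + 6×172.8) = 1004.4 kN.
Governing: min(698.5, 1004.4) = 698.5 kN → bolt shear.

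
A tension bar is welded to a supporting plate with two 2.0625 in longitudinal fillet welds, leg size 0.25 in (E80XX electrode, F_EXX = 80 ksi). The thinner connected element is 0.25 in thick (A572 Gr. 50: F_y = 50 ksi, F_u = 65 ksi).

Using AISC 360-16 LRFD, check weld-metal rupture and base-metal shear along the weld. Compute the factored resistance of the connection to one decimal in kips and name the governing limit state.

26.2 kips (weld metal governs)

Weld metal: throat = 0.707×0.25 = 0.17675 in, L = 2×2.0625 = 4.125 in. φR_n = 0.75 × 0.6 × 80 × 0.17675 × 4.125 = 26.2 kips.
Base metal shear (0.25 in plate): yield φR_n = 1.0×0.6×50×0.25×4.125 = 30.9 kips; rupture φR_n = 0.75×0.6×65×0.25×4.125 = 30.2 kips; take 30.2 kips (rupture).
Governing: min(26.2, 30.2) = 26.2 kips → weld metal.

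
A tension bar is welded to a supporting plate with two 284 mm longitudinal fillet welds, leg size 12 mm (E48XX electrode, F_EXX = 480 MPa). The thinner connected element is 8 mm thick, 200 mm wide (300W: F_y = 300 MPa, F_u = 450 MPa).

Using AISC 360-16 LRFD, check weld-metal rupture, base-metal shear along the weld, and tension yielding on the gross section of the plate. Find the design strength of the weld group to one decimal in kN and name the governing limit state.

432.0 kN (gross-section yield governs)

Weld metal: throat = 0.707×12 = 8.484 mm, L = 2×284 = 568 mm. φR_n = 0.75 × 0.6 × 480 × 8.484 × 568 = 1040.9 kN.
Base metal shear (8 mm plate): yield φR_n = 1.0×0.6×300×8×568 = 817.9 kN; rupture φR_n = 0.75×0.6×450×8×568 = 920.2 kN; take 817.9 kN (yield).
Tension yield (gross): A_g = 200×8 = 1600 mm². φR_n = 0.90 × 300 × 1600 = 432.0 kN.
Governing: min(1040.9, 817.9, 432.0) = 432.0 kN → gross-section yield.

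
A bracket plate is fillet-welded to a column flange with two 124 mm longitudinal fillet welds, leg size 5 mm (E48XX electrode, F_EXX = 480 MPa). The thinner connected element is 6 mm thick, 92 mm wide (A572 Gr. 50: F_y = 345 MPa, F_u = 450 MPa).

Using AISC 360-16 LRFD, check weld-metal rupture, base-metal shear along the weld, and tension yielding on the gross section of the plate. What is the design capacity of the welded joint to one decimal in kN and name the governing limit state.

171.4 kN (gross-section yield governs)

Weld metal: throat = 0.707×5 = 3.535 mm, L = 2×124 = 248 mm. φR_n = 0.75 × 0.6 × 480 × 3.535 × 248 = 189.4 kN.
Base metal shear (6 mm plate): yield φR_n = 1.0×0.6×345×6×248 = 308.0 kN; rupture φR_n = 0.75×0.6×450×6×248 = 301.3 kN; take 301.3 kN (rupture).
Tension yield (gross): A_g = 92×6 = 552 mm². φR_n = 0.90 × 345 × 552 = 171.4 kN.
Governing: min(189.4, 301.3, 171.4) = 171.4 kN → gross-section yield.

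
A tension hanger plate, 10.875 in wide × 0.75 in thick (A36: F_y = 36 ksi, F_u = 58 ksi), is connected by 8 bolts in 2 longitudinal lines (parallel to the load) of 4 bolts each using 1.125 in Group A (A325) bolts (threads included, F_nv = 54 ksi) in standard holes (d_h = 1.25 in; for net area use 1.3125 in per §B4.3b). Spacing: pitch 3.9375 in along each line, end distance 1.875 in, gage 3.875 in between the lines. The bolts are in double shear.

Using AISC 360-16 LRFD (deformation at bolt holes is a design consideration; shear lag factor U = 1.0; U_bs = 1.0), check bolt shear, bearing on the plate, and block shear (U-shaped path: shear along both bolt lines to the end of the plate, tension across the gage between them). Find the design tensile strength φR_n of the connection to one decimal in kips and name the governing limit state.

416.2 kips (block shear governs)

Bolt shear: A_b = π(1.125)²/4 = 0.99402 in². φR_n = 0.75 × 54 × 0.99402 × 8 × 2 = 644.1 kips.
Bearing (0.75 in plate, F_u = 58 ksi): end bolts L_c = 1.875 − 1.25/2 = 1.25, R_n = min(1.2×1.25×0.75×58, 2.4×1.125×0.75×58) = 65.25 kips/bolt; interior L_c = 3.9375 − 1.25 = 2.6875, R_n = 117.45 kips/bolt. φR_n = 0.75 × (2×65.25 + 6×117.45) = 626.4 kips.
Block shear: shear path 2×[1.875+3×3.9375] = 2×13.6875 in, A_gv = 20.531, A_nv = 2×(13.6875 − 3.5×1.3125)×0.75 = 13.641 in²; tension across gage: (3.875 − 1×1.3125)×0.75 = 1.9219 in². R_n = min(0.6×58×13.641, 0.6×36×20.531) + 1.0×58×1.9219 = min(474.71, 443.47) + 111.47 = 554.94 kips. φR_n = 0.75 × 554.94 = 416.2 kips.
Governing: min(644.1, 626.4, 416.2) = 416.2 kips → block shear.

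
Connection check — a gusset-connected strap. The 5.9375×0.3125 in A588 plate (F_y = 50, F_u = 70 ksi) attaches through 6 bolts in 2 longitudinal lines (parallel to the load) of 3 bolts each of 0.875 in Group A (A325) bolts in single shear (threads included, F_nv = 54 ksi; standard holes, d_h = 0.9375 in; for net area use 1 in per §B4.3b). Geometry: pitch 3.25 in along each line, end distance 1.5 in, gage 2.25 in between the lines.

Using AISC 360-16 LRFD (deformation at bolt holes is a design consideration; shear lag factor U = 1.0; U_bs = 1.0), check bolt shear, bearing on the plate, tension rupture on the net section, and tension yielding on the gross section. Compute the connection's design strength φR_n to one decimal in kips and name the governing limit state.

64.6 kips (net-section rupture governs)

Bolt shear: A_b = π(0.875)²/4 = 0.60132 in². φR_n = 0.75 × 54 × 0.60132 × 6 × 1 = 146.1 kips.
Bearing (0.3125 in plate, F_u = 70 ksi): end bolts L_c = 1.5 − 0.9375/2 = 1.03125, R_n = min(1.2×1.03125×0.3125×70, 2.4×0.875×0.3125×70) = 27.07 kips/bolt; interior L_c = 3.25 − 0.9375 = 2.3125, R_n = 45.938 kips/bolt. φR_n = 0.75 × (2×27.07 + 4×45.938) = 178.4 kips.
Tension rupture (net): A_n = (5.9375 − 2×1)×0.3125 = 1.2305 in² (U = 1.0, A_e = A_n). φR_n = 0.75 × 70 × 1.2305 = 64.6 kips.
Tension yield (gross): A_g = 5.9375×0.3125 = 1.8555 in². φR_n = 0.90 × 50 × 1.8555 = 83.5 kips.
Governing: min(146.1, 178.4, 64.6, 83.5) = 64.6 kips → net-section rupture.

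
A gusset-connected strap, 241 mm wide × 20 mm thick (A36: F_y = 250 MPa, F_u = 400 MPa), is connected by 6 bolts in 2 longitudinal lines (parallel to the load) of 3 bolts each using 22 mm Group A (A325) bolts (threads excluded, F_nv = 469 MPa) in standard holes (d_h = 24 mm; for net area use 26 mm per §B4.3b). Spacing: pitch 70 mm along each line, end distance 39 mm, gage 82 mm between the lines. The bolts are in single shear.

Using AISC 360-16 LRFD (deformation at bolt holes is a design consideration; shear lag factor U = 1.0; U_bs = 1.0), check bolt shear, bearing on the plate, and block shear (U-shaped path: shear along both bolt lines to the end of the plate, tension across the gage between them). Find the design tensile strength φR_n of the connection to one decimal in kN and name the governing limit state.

802.3 kN (bolt shear governs)

Bolt shear: A_b = π(22)²/4 = 380.13 mm². φR_n = 0.75 × 469 × 380.13 × 6 × 1 = 802.3 kN.
Bearing (20 mm plate, F_u = 400 MPa): end bolts L_c = 39 − 24/2 = 27, R_n = min(1.2×27×20×400, 2.4×22×20×400) = 259.2 kN/bolt; interior L_c = 70 − 24 = 46, R_n = 422.4 kN/bolt. φR_n = 0.75 × (2×259.2 + 4×422.4) = 1656.0 kN.
Block shear: shear path 2×[39+2×70] = 2×179 mm, A_gv = 7160, A_nv = 2×(179 − 2.5×26)×20 = 4560 mm²; tension across gage: (82 − 1×26)×20 = 1120 mm². R_n = min(0.6×400×4560, 0.6×250×7160) + 1.0×400×1120 = min(1094.4, 1074) + 448 = 1522 kN. φR_n = 0.75 × 1522 = 1141.5 kN.
Governing: min(802.3, 1656.0, 1141.5) = 802.3 kN → bolt shear.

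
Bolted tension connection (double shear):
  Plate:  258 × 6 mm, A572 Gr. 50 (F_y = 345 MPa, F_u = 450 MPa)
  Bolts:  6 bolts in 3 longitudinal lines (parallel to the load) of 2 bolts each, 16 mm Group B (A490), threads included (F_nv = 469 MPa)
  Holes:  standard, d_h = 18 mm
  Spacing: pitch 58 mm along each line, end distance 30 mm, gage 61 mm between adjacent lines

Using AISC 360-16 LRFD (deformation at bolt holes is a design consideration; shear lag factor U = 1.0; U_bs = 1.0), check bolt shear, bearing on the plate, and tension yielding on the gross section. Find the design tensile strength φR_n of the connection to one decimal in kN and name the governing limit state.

386.4 kN (bearing governs)

Bolt shear: A_b = π(16)²/4 = 201.06 mm². φR_n = 0.75 × 469 × 201.06 × 6 × 2 = 848.7 kN.
Bearing (6 mm plate, F_u = 450 MPa): end bolts L_c = 30 − 18/2 = 21, R_n = min(1.2×21×6×450, 2.4×16×6×450) = 68.04 kN/bolt; interior L_c = 58 − 18 = 40, R_n = 103.68 kN/bolt. φR_n = 0.75 × (3×68.04 + 3×103.68) = 386.4 kN.
Tension yield (gross): A_g = 258×6 = 1548 mm². φR_n = 0.90 × 345 × 1548 = 480.7 kN.
Governing: min(848.7, 386.4, 480.7) = 386.4 kN → bearing.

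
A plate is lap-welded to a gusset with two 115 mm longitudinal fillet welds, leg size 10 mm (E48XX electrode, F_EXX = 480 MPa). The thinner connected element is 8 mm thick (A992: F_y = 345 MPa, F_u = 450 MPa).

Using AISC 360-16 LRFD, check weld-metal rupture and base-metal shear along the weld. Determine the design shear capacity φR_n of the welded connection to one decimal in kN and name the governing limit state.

351.2 kN (weld metal governs)

Weld metal: throat = 0.707×10 = 7.07 mm, L = 2×115 = 230 mm. φR_n = 0.75 × 0.6 × 480 × 7.07 × 230 = 351.2 kN.
Base metal shear (8 mm plate): yield φR_n = 1.0×0.6×345×8×230 = 380.9 kN; rupture φR_n = 0.75×0.6×450×8×230 = 372.6 kN; take 372.6 kN (rupture).
Governing: min(351.2, 372.6) = 351.2 kN → weld metal.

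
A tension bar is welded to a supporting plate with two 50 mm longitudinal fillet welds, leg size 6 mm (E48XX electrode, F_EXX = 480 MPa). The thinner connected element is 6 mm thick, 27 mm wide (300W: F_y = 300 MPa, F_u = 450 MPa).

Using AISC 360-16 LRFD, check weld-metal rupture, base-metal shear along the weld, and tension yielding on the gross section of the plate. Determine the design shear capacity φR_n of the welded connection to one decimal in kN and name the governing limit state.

43.7 kN (gross-section yield governs)

Weld metal: throat = 0.707×6 = 4.242 mm, L = 2×50 = 100 mm. φR_n = 0.75 × 0.6 × 480 × 4.242 × 100 = 91.6 kN.
Base metal shear (6 mm plate): yield φR_n = 1.0×0.6×300×6×100 = 108.0 kN; rupture φR_n = 0.75×0.6×450×6×100 = 121.5 kN; take 108.0 kN (yield).
Tension yield (gross): A_g = 27×6 = 162 mm². φR_n = 0.90 × 300 × 162 = 43.7 kN.
Governing: min(91.6, 108.0, 43.7) = 43.7 kN → gross-section yield.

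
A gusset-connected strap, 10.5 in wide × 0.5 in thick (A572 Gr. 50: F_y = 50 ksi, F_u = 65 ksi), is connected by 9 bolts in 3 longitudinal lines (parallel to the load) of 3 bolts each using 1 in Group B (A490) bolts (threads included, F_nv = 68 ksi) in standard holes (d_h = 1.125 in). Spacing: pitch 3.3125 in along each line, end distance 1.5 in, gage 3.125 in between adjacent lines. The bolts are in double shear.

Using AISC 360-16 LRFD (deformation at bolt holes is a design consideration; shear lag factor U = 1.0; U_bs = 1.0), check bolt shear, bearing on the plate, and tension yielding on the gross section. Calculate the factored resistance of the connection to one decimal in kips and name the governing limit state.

Bolt shear: A_b = π(1)²/4 = 0.7854 in². φR_n = 0.75 × 68 × 0.7854 × 9 × 2 = 721.0 kips.
Bearing (0.5 in plate, F_u = 65 ksi): end bolts L_c = 1.5 − 1.125/2 = 0.9375, R_n = min(1.2×0.9375×0.5×65, 2.4×1×0.5×65) = 36.563 kips/bolt; interior L_c = 3.3125 − 1.125 = 2.1875, R_n = 78 kips/bolt. φR_n = 0.75 × (3×36.563 + 6×78) = 433.3 kips.
Tension yield (gross): A_g = 10.5×0.5 = 5.25 in². φR_n = 0.90 × 50 × 5.25 = 236.3 kips.
Governing: min(721.0, 433.3, 236.3) = 236.3 kips → gross-section yield.

236.3 kips (gross-section yield governs)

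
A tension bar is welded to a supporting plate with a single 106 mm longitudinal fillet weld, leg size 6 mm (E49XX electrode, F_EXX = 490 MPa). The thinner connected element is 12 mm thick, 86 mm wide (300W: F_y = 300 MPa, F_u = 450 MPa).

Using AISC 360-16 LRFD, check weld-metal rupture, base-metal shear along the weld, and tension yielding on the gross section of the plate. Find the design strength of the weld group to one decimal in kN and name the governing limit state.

99.1 kN (weld metal governs)

Weld metal: throat = 0.707×6 = 4.242 mm, L = 106 mm. φR_n = 0.75 × 0.6 × 490 × 4.242 × 106 = 99.1 kN.
Base metal shear (12 mm plate): yield φR_n = 1.0×0.6×300×12×106 = 229.0 kN; rupture φR_n = 0.75×0.6×450×12×106 = 257.6 kN; take 229.0 kN (yield).
Tension yield (gross): A_g = 86×12 = 1032 mm². φR_n = 0.90 × 300 × 1032 = 278.6 kN.
Governing: min(99.1, 229.0, 278.6) = 99.1 kN → weld metal.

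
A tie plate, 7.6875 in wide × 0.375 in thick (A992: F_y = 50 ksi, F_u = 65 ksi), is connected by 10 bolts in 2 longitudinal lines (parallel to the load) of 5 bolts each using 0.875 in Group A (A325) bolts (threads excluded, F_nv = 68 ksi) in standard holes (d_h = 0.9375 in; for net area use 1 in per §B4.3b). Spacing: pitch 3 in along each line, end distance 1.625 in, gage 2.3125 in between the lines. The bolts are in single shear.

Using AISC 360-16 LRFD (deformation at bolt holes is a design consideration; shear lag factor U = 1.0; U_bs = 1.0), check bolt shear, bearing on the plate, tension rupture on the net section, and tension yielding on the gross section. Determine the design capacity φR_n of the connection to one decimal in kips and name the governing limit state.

Bolt shear: A_b = π(0.875)²/4 = 0.60132 in². φR_n = 0.75 × 68 × 0.60132 × 10 × 1 = 306.7 kips.
Bearing (0.375 in plate, F_u = 65 ksi): end bolts L_c = 1.625 − 0.9375/2 = 1.15625, R_n = min(1.2×1.15625×0.375×65, 2.4×0.875×0.375×65) = 33.82 kips/bolt; interior L_c = 3 − 0.9375 = 2.0625, R_n = 51.188 kips/bolt. φR_n = 0.75 × (2×33.82 + 8×51.188) = 357.9 kips.
Tension rupture (net): A_n = (7.6875 − 2×1)×0.375 = 2.1328 in² (U = 1.0, A_e = A_n). φR_n = 0.75 × 65 × 2.1328 = 104.0 kips.
Tension yield (gross): A_g = 7.6875×0.375 = 2.8828 in². φR_n = 0.90 × 50 × 2.8828 = 129.7 kips.
Governing: min(306.7, 357.9, 104.0, 129.7) = 104.0 kips → net-section rupture.

104.0 kips (net-section rupture governs)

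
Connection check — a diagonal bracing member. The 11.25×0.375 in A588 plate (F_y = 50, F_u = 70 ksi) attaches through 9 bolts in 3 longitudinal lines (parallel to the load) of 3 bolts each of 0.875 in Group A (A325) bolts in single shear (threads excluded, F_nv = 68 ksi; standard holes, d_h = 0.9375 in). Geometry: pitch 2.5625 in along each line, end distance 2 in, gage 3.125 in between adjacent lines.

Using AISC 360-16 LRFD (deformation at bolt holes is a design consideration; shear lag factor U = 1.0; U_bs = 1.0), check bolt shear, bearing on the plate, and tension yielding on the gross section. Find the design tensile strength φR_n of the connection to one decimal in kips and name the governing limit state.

Bolt shear: A_b = π(0.875)²/4 = 0.60132 in². φR_n = 0.75 × 68 × 0.60132 × 9 × 1 = 276.0 kips.
Bearing (0.375 in plate, F_u = 70 ksi): end bolts L_c = 2 − 0.9375/2 = 1.53125, R_n = min(1.2×1.53125×0.375×70, 2.4×0.875×0.375×70) = 48.234 kips/bolt; interior L_c = 2.5625 − 0.9375 = 1.625, R_n = 51.188 kips/bolt. φR_n = 0.75 × (3×48.234 + 6×51.188) = 338.9 kips.
Tension yield (gross): A_g = 11.25×0.375 = 4.2188 in². φR_n = 0.90 × 50 × 4.2188 = 189.8 kips.
Governing: min(276.0, 338.9, 189.8) = 189.8 kips → gross-section yield.

189.8 kips (gross-section yield governs)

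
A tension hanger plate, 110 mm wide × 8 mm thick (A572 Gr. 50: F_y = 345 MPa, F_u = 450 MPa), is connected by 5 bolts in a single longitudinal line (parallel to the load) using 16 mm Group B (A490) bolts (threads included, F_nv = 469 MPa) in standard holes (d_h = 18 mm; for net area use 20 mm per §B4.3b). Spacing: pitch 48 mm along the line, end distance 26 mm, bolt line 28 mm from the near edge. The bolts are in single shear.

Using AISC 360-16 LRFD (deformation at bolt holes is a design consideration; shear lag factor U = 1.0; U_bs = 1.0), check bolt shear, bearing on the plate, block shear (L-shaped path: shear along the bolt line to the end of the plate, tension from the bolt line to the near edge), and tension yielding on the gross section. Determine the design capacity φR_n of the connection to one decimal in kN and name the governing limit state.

Bolt shear: A_b = π(16)²/4 = 201.06 mm². φR_n = 0.75 × 469 × 201.06 × 5 × 1 = 353.6 kN.
Bearing (8 mm plate, F_u = 450 MPa): end bolts L_c = 26 − 18/2 = 17, R_n = min(1.2×17×8×450, 2.4×16×8×450) = 73.44 kN/bolt; interior L_c = 48 − 18 = 30, R_n = 129.6 kN/bolt. φR_n = 0.75 × (1×73.44 + 4×129.6) = 443.9 kN.
Block shear: shear path 1×[26+4×48] = 1×218 mm, A_gv = 1744, A_nv = 1×(218 − 4.5×20)×8 = 1024 mm²; tension to near edge: (28 − 0.5×20)×8 = 144 mm². R_n = min(0.6×450×1024, 0.6×345×1744) + 1.0×450×144 = min(276.48, 361.01) + 64.8 = 341.28 kN. φR_n = 0.75 × 341.28 = 256.0 kN.
Tension yield (gross): A_g = 110×8 = 880 mm². φR_n = 0.90 × 345 × 880 = 273.2 kN.
Governing: min(353.6, 443.9, 256.0, 273.2) = 256.0 kN → block shear.

256.0 kN (block shear governs)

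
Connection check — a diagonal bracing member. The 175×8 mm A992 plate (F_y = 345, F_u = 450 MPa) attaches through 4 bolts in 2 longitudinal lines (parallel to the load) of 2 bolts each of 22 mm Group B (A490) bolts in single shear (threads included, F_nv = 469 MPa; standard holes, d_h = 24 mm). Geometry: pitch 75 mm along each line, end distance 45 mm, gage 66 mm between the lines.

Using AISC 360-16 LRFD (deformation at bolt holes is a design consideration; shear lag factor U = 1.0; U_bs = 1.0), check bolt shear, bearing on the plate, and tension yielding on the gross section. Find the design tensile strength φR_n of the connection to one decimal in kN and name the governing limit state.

434.7 kN (gross-section yield governs)

Bolt shear: A_b = π(22)²/4 = 380.13 mm². φR_n = 0.75 × 469 × 380.13 × 4 × 1 = 534.8 kN.
Bearing (8 mm plate, F_u = 450 MPa): end bolts L_c = 45 − 24/2 = 33, R_n = min(1.2×33×8×450, 2.4×22×8×450) = 142.56 kN/bolt; interior L_c = 75 − 24 = 51, R_n = 190.08 kN/bolt. φR_n = 0.75 × (2×142.56 + 2×190.08) = 499.0 kN.
Tension yield (gross): A_g = 175×8 = 1400 mm². φR_n = 0.90 × 345 × 1400 = 434.7 kN.
Governing: min(534.8, 499.0, 434.7) = 434.7 kN → gross-section yield.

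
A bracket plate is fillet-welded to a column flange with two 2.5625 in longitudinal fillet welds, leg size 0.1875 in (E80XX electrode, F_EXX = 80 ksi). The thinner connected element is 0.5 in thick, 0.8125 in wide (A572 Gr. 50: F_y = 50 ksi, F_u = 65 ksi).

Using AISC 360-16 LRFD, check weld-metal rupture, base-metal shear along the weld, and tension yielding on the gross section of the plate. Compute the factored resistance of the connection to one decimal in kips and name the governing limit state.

18.3 kips (gross-section yield governs)

Weld metal: throat = 0.707×0.1875 = 0.13256 in, L = 2×2.5625 = 5.125 in. φR_n = 0.75 × 0.6 × 80 × 0.13256 × 5.125 = 24.5 kips.
Base metal shear (0.5 in plate): yield φR_n = 1.0×0.6×50×0.5×5.125 = 76.9 kips; rupture φR_n = 0.75×0.6×65×0.5×5.125 = 75.0 kips; take 75.0 kips (rupture).
Tension yield (gross): A_g = 0.8125×0.5 = 0.40625 in². φR_n = 0.90 × 50 × 0.40625 = 18.3 kips.
Governing: min(24.5, 75.0, 18.3) = 18.3 kips → gross-section yield.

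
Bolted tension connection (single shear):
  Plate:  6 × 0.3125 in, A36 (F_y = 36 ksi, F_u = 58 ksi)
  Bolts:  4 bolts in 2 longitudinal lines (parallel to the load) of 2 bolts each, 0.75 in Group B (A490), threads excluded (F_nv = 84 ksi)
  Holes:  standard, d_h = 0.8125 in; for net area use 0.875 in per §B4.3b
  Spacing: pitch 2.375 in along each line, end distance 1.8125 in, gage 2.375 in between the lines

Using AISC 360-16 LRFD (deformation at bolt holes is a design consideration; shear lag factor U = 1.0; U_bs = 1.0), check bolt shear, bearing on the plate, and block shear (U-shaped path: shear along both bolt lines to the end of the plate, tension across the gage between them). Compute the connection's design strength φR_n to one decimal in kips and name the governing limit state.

Bolt shear: A_b = π(0.75)²/4 = 0.44179 in². φR_n = 0.75 × 84 × 0.44179 × 4 × 1 = 111.3 kips.
Bearing (0.3125 in plate, F_u = 58 ksi): end bolts L_c = 1.8125 − 0.8125/2 = 1.40625, R_n = min(1.2×1.40625×0.3125×58, 2.4×0.75×0.3125×58) = 30.586 kips/bolt; interior L_c = 2.375 − 0.8125 = 1.5625, R_n = 32.625 kips/bolt. φR_n = 0.75 × (2×30.586 + 2×32.625) = 94.8 kips.
Block shear: shear path 2×[1.8125+1×2.375] = 2×4.1875 in, A_gv = 2.6172, A_nv = 2×(4.1875 − 1.5×0.875)×0.3125 = 1.7969 in²; tension across gage: (2.375 − 1×0.875)×0.3125 = 0.46875 in². R_n = min(0.6×58×1.7969, 0.6×36×2.6172) + 1.0×58×0.46875 = min(62.532, 56.532) + 27.188 = 83.72 kips. φR_n = 0.75 × 83.72 = 62.8 kips.
Governing: min(111.3, 94.8, 62.8) = 62.8 kips → block shear.

62.8 kips (block shear governs)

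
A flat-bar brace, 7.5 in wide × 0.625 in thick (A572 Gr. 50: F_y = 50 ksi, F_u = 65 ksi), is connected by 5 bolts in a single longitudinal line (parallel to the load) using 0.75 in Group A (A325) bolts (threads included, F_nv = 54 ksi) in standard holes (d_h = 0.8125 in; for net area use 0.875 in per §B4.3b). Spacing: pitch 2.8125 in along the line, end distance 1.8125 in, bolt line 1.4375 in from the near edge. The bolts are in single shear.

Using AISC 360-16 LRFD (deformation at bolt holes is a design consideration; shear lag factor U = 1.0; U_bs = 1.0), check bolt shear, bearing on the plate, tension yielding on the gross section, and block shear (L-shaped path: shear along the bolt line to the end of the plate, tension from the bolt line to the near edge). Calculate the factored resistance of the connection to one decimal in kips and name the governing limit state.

89.5 kips (bolt shear governs)

Bolt shear: A_b = π(0.75)²/4 = 0.44179 in². φR_n = 0.75 × 54 × 0.44179 × 5 × 1 = 89.5 kips.
Bearing (0.625 in plate, F_u = 65 ksi): end bolts L_c = 1.8125 − 0.8125/2 = 1.40625, R_n = min(1.2×1.40625×0.625×65, 2.4×0.75×0.625×65) = 68.555 kips/bolt; interior L_c = 2.8125 − 0.8125 = 2, R_n = 73.125 kips/bolt. φR_n = 0.75 × (1×68.555 + 4×73.125) = 270.8 kips.
Tension yield (gross): A_g = 7.5×0.625 = 4.6875 in². φR_n = 0.90 × 50 × 4.6875 = 210.9 kips.
Block shear: shear path 1×[1.8125+4×2.8125] = 1×13.0625 in, A_gv = 8.1641, A_nv = 1×(13.0625 − 4.5×0.875)×0.625 = 5.7031 in²; tension to near edge: (1.4375 − 0.5×0.875)×0.625 = 0.625 in². R_n = min(0.6×65×5.7031, 0.6×50×8.1641) + 1.0×65×0.625 = min(222.42, 244.92) + 40.625 = 263.05 kips. φR_n = 0.75 × 263.05 = 197.3 kips.
Governing: min(89.5, 270.8, 210.9, 197.3) = 89.5 kips → bolt shear.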